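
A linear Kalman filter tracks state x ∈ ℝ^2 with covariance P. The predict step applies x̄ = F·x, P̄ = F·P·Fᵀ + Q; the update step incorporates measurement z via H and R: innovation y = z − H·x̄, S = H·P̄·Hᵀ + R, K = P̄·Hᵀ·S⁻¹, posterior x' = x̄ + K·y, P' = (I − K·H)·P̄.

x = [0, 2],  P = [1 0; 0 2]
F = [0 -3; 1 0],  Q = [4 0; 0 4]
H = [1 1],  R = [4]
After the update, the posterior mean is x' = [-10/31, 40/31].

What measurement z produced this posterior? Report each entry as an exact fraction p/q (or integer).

x̄ = F·x = [-6, 0]
P̄ = F·P·Fᵀ + Q = [22 0; 0 5]
S = H·P̄·Hᵀ + R = [31]
K = P̄·Hᵀ·S⁻¹ = [22/31; 5/31]
x' − x̄ = [176/31, 40/31] = K·y
y = (KᵀK)⁻¹·Kᵀ·(x' − x̄) = [8]
z = y + H·x̄ = [8] + [-6] = [2]

z = [2]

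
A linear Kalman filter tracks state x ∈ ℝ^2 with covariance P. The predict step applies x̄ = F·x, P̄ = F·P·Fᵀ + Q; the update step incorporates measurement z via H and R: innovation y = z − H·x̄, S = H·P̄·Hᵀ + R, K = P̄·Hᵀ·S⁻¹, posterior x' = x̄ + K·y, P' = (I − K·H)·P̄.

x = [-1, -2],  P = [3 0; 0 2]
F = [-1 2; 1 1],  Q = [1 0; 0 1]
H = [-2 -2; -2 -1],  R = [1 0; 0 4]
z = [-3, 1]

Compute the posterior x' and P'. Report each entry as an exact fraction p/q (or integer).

x̄ = F·x = [-3, -3]
P̄ = F·P·Fᵀ + Q = [12 1; 1 6]
y = z − H·x̄ = [-15, -8]
S = H·P̄·Hᵀ + R = [81 66; 66 62]
K = P̄·Hᵀ·S⁻¹ = [19/333 -103/222; -170/333 46/111]
x' = x̄ + K·y = [-16/111, 149/111]
P' = (I − K·H)·P̄ = [1255/666 -637/333; -637/333 722/333]

x' = [-16/111, 149/111]
P' = [1255/666 -637/333; -637/333 722/333]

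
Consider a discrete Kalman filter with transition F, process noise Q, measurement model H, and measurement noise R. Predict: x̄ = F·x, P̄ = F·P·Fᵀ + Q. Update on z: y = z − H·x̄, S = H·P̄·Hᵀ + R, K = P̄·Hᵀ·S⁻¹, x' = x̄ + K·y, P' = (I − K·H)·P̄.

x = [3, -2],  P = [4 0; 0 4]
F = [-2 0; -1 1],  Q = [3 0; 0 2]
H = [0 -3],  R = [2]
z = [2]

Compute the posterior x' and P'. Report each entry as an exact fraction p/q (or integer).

x̄ = F·x = [-6, -5]
P̄ = F·P·Fᵀ + Q = [19 8; 8 10]
y = z − H·x̄ = [-13]
S = H·P̄·Hᵀ + R = [92]
K = P̄·Hᵀ·S⁻¹ = [-6/23; -15/46]
x' = x̄ + K·y = [-60/23, -35/46]
P' = (I − K·H)·P̄ = [293/23 4/23; 4/23 5/23]

x' = [-60/23, -35/46]
P' = [293/23 4/23; 4/23 5/23]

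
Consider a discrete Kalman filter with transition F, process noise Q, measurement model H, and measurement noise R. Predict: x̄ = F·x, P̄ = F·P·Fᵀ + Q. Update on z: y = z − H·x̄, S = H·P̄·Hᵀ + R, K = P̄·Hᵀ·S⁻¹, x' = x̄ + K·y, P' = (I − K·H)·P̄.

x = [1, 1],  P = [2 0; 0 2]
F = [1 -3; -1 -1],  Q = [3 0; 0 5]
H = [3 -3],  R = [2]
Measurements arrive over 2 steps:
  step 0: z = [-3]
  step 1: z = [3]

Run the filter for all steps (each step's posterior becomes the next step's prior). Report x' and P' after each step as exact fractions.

step 0: x' = [-607/218, -391/218], P' = [1765/218 1727/218; 1727/218 1737/218]
step 1: x' = [6757/1786, 5101/1786], P' = [60425/1786 60267/1786; 60267/1786 302481/8930]

step 0: x̄ = F·x = [-2, -2]
step 0: P̄ = F·P·Fᵀ + Q = [23 4; 4 9]
step 0: y = z − H·x̄ = [-3]
step 0: S = H·P̄·Hᵀ + R = [218]
step 0: K = P̄·Hᵀ·S⁻¹ = [57/218; -15/218]
step 0: x' = x̄ + K·y = [-607/218, -391/218]
step 0: P' = (I − K·H)·P̄ = [1765/218 1727/218; 1727/218 1737/218]
step 1: x̄ = F·x = [283/109, 499/109]
step 1: P̄ = F·P·Fᵀ + Q = [3845/109 3450/109; 3450/109 4023/109]
step 1: y = z − H·x̄ = [975/109]
step 1: S = H·P̄·Hᵀ + R = [8930/109]
step 1: K = P̄·Hᵀ·S⁻¹ = [237/1786; -1719/8930]
step 1: x' = x̄ + K·y = [6757/1786, 5101/1786]
step 1: P' = (I − K·H)·P̄ = [60425/1786 60267/1786; 60267/1786 302481/8930]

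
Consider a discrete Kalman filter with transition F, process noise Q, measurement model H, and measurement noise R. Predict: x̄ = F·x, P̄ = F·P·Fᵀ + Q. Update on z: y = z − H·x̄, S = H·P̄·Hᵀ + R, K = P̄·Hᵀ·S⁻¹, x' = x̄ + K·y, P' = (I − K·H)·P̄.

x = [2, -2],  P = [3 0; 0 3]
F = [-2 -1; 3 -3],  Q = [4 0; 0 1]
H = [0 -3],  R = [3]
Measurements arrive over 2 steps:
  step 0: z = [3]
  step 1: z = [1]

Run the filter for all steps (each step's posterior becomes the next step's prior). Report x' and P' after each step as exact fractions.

step 0: x̄ = F·x = [-2, 12]
step 0: P̄ = F·P·Fᵀ + Q = [19 -9; -9 55]
step 0: y = z − H·x̄ = [39]
step 0: S = H·P̄·Hᵀ + R = [498]
step 0: K = P̄·Hᵀ·S⁻¹ = [9/166; -55/166]
step 0: x' = x̄ + K·y = [19/166, -153/166]
step 0: P' = (I − K·H)·P̄ = [2911/166 -9/166; -9/166 55/166]
step 1: x̄ = F·x = [115/166, 258/83]
step 1: P̄ = F·P·Fᵀ + Q = [12327/166 -8664/83; -8664/83 13511/83]
step 1: y = z − H·x̄ = [857/83]
step 1: S = H·P̄·Hᵀ + R = [121848/83]
step 1: K = P̄·Hᵀ·S⁻¹ = [1083/5077; -13511/40616]
step 1: x' = x̄ + K·y = [29399/10154, -13253/40616]
step 1: P' = (I − K·H)·P̄ = [75729/10154 -1083/5077; -1083/5077 13511/40616]

step 0: x' = [19/166, -153/166], P' = [2911/166 -9/166; -9/166 55/166]
step 1: x' = [29399/10154, -13253/40616], P' = [75729/10154 -1083/5077; -1083/5077 13511/40616]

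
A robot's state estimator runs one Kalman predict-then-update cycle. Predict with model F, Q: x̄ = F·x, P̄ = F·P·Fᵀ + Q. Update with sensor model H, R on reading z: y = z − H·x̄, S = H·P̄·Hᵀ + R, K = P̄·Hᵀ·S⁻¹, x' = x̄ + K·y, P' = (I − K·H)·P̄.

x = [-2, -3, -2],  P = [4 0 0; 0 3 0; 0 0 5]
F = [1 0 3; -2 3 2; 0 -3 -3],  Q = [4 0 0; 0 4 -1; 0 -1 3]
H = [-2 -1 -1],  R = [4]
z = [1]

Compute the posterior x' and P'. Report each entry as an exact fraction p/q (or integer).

x' = [-151/50, -291/50, 531/50]
P' = [1061/150 -1099/150 -691/150; -1099/150 7241/150 -4831/150; -691/150 -4831/150 5921/150]

x̄ = F·x = [-8, -9, 15]
P̄ = F·P·Fᵀ + Q = [53 22 -45; 22 67 -58; -45 -58 75]
y = z − H·x̄ = [-9]
S = H·P̄·Hᵀ + R = [150]
K = P̄·Hᵀ·S⁻¹ = [-83/150; -53/150; 73/150]
x' = x̄ + K·y = [-151/50, -291/50, 531/50]
P' = (I − K·H)·P̄ = [1061/150 -1099/150 -691/150; -1099/150 7241/150 -4831/150; -691/150 -4831/150 5921/150]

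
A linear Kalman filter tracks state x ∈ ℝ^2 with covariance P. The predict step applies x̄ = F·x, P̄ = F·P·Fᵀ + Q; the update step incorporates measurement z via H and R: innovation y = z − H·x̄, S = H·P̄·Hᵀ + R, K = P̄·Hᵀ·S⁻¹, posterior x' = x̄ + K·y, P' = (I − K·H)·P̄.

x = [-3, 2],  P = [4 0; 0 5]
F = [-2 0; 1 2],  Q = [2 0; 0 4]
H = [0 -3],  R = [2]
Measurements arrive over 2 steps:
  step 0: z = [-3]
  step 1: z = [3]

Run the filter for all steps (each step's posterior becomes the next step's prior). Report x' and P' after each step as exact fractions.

step 0: x̄ = F·x = [6, 1]
step 0: P̄ = F·P·Fᵀ + Q = [18 -8; -8 28]
step 0: y = z − H·x̄ = [0]
step 0: S = H·P̄·Hᵀ + R = [254]
step 0: K = P̄·Hᵀ·S⁻¹ = [12/127; -42/127]
step 0: x' = x̄ + K·y = [6, 1]
step 0: P' = (I − K·H)·P̄ = [1998/127 -8/127; -8/127 28/127]
step 1: x̄ = F·x = [-12, 8]
step 1: P̄ = F·P·Fᵀ + Q = [8246/127 -3964/127; -3964/127 2586/127]
step 1: y = z − H·x̄ = [27]
step 1: S = H·P̄·Hᵀ + R = [23528/127]
step 1: K = P̄·Hᵀ·S⁻¹ = [2973/5882; -3879/11764]
step 1: x' = x̄ + K·y = [9687/5882, -10621/11764]
step 1: P' = (I − K·H)·P̄ = [51764/2941 -991/2941; -991/2941 1293/5882]

step 0: x' = [6, 1], P' = [1998/127 -8/127; -8/127 28/127]
step 1: x' = [9687/5882, -10621/11764], P' = [51764/2941 -991/2941; -991/2941 1293/5882]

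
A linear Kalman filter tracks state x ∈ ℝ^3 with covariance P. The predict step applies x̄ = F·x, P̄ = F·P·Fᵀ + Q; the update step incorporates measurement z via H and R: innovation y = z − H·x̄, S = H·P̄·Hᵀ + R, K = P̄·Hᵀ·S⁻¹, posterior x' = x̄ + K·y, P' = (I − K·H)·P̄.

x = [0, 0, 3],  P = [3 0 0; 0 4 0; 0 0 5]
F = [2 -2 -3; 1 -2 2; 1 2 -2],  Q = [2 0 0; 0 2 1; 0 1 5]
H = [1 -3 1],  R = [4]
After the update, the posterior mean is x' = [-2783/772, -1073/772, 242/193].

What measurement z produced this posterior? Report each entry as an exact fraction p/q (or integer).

z = [2]

x̄ = F·x = [-9, 6, -6]
P̄ = F·P·Fᵀ + Q = [75 -8 20; -8 41 -32; 20 -32 44]
S = H·P̄·Hᵀ + R = [772]
K = P̄·Hᵀ·S⁻¹ = [119/772; -163/772; 40/193]
x' − x̄ = [4165/772, -5705/772, 1400/193] = K·y
y = (KᵀK)⁻¹·Kᵀ·(x' − x̄) = [35]
z = y + H·x̄ = [35] + [-33] = [2]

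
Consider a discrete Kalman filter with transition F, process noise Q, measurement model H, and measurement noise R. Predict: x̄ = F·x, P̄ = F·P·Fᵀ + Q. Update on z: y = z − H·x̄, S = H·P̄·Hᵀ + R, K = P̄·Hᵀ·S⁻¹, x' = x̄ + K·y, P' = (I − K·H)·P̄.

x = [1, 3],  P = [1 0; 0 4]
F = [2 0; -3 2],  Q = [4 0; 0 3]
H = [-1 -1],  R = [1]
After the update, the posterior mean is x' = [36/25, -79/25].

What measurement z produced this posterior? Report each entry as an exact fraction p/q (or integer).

x̄ = F·x = [2, 3]
P̄ = F·P·Fᵀ + Q = [8 -6; -6 28]
S = H·P̄·Hᵀ + R = [25]
K = P̄·Hᵀ·S⁻¹ = [-2/25; -22/25]
x' − x̄ = [-14/25, -154/25] = K·y
y = (KᵀK)⁻¹·Kᵀ·(x' − x̄) = [7]
z = y + H·x̄ = [7] + [-5] = [2]

z = [2]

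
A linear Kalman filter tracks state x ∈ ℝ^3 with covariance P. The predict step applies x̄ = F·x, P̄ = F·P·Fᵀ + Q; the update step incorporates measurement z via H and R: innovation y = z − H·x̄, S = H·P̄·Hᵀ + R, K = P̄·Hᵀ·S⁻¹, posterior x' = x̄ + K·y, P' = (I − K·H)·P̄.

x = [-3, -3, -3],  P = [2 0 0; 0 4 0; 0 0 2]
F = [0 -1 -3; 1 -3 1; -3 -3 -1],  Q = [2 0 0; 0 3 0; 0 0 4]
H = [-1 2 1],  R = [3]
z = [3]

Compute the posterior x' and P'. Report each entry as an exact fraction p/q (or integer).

x' = [3660/311, -363/311, 5355/311]
P' = [7428/311 1218/311 5010/311; 1218/311 1709/311 -1876/311; 5010/311 -1876/311 9056/311]

x̄ = F·x = [12, 3, 21]
P̄ = F·P·Fᵀ + Q = [24 6 18; 6 43 28; 18 28 60]
y = z − H·x̄ = [-12]
S = H·P̄·Hᵀ + R = [311]
K = P̄·Hᵀ·S⁻¹ = [6/311; 108/311; 98/311]
x' = x̄ + K·y = [3660/311, -363/311, 5355/311]
P' = (I − K·H)·P̄ = [7428/311 1218/311 5010/311; 1218/311 1709/311 -1876/311; 5010/311 -1876/311 9056/311]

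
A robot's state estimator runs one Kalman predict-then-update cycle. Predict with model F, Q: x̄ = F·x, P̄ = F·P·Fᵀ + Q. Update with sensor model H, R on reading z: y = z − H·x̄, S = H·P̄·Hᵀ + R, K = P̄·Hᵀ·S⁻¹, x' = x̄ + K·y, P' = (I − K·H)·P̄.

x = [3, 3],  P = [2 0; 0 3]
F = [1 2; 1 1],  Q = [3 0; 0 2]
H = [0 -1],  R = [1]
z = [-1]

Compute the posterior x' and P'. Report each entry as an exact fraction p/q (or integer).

x' = [4, 13/8]
P' = [9 1; 1 7/8]

x̄ = F·x = [9, 6]
P̄ = F·P·Fᵀ + Q = [17 8; 8 7]
y = z − H·x̄ = [5]
S = H·P̄·Hᵀ + R = [8]
K = P̄·Hᵀ·S⁻¹ = [-1; -7/8]
x' = x̄ + K·y = [4, 13/8]
P' = (I − K·H)·P̄ = [9 1; 1 7/8]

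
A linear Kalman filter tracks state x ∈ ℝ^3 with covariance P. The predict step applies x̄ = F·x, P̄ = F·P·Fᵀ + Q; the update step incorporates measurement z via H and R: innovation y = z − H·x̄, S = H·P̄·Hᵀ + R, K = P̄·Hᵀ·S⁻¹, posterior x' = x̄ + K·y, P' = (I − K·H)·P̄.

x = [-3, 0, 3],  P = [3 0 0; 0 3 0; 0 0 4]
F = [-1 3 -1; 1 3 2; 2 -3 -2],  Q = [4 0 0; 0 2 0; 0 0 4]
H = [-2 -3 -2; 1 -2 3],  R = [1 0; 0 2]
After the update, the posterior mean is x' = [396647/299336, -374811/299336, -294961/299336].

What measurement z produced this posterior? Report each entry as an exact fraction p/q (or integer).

z = [3, 1]

x̄ = F·x = [0, 3, -12]
P̄ = F·P·Fᵀ + Q = [38 16 -25; 16 48 -37; -25 -37 59]
S = H·P̄·Hᵀ + R = [369 259; 259 993]
K = P̄·Hᵀ·S⁻¹ = [-55611/299336 -6295/299336; -51817/299336 -44061/299336; -15835/299336 72257/299336]
x' − x̄ = [396647/299336, -1272819/299336, 3297071/299336] = K·y
y = (KᵀK)⁻¹·Kᵀ·(x' − x̄) = [-12, 43]
z = y + H·x̄ = [-12, 43] + [15, -42] = [3, 1]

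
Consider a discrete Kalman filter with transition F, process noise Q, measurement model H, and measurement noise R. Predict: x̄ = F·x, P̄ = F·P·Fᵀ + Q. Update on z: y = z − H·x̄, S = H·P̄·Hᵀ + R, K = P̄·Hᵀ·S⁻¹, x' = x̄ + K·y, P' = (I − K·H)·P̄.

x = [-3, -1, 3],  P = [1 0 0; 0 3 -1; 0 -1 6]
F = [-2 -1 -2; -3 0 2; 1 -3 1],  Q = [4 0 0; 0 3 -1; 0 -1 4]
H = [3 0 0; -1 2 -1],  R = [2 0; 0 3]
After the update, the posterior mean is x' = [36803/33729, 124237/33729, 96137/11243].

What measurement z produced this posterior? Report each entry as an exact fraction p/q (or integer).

x̄ = F·x = [1, 15, 3]
P̄ = F·P·Fᵀ + Q = [31 -16 -10; -16 36 14; -10 14 44]
S = H·P̄·Hᵀ + R = [281 -159; -159 210]
K = P̄·Hᵀ·S⁻¹ = [3701/11243 -106/33729; 562/11243 13162/33729; -2418/11243 -2152/11243]
x' − x̄ = [3074/33729, -381698/33729, 62408/11243] = K·y
y = (KᵀK)⁻¹·Kᵀ·(x' − x̄) = [0, -29]
z = y + H·x̄ = [0, -29] + [3, 26] = [3, -3]

z = [3, -3]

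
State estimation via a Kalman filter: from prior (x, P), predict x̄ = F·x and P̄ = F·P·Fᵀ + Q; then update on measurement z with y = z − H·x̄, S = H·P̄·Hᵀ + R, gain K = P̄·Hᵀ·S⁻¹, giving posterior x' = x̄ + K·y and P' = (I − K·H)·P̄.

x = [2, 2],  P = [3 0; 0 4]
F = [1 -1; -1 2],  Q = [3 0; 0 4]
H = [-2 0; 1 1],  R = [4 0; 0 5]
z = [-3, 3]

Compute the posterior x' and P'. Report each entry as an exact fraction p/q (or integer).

x' = [19/14, 9/7]
P' = [159/175 -164/175; -164/175 769/175]

x̄ = F·x = [0, 2]
P̄ = F·P·Fᵀ + Q = [10 -11; -11 23]
y = z − H·x̄ = [-3, 1]
S = H·P̄·Hᵀ + R = [44 2; 2 16]
K = P̄·Hᵀ·S⁻¹ = [-159/350 -1/175; 82/175 121/175]
x' = x̄ + K·y = [19/14, 9/7]
P' = (I − K·H)·P̄ = [159/175 -164/175; -164/175 769/175]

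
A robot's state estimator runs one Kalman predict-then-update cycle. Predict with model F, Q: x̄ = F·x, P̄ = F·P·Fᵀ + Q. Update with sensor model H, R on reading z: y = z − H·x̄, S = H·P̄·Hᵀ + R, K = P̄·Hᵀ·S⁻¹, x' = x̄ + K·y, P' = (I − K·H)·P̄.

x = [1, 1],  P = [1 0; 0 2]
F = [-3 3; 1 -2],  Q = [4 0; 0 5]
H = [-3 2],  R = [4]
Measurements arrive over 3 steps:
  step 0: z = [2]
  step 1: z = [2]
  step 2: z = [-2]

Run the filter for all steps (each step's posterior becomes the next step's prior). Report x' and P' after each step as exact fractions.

step 0: x' = [-164/173, -227/519], P' = [320/173 398/173; 398/173 1937/519]
step 1: x' = [18702/133169, 154224/133169], P' = [252776/133169 324198/133169; 324198/133169 534941/133169]
step 2: x' = [24833586/36260437, -2075762/36260437], P' = [68550856/36260437 87906126/36260437; 87906126/36260437 145206713/36260437]

step 0: x̄ = F·x = [0, -1]
step 0: P̄ = F·P·Fᵀ + Q = [31 -15; -15 14]
step 0: y = z − H·x̄ = [4]
step 0: S = H·P̄·Hᵀ + R = [519]
step 0: K = P̄·Hᵀ·S⁻¹ = [-41/173; 73/519]
step 0: x' = x̄ + K·y = [-164/173, -227/519]
step 0: P' = (I − K·H)·P̄ = [320/173 398/173; 398/173 1937/519]
step 1: x̄ = F·x = [265/173, -38/519]
step 1: P̄ = F·P·Fᵀ + Q = [2219/173 -1252/173; -1252/173 6527/519]
step 1: y = z − H·x̄ = [3499/519]
step 1: S = H·P̄·Hᵀ + R = [133169/519]
step 1: K = P̄·Hᵀ·S⁻¹ = [-27483/133169; 24322/133169]
step 1: x' = x̄ + K·y = [18702/133169, 154224/133169]
step 1: P' = (I − K·H)·P̄ = [252776/133169 324198/133169; 324198/133169 534941/133169]
step 2: x̄ = F·x = [406566/133169, -289746/133169]
step 2: P̄ = F·P·Fᵀ + Q = [1786565/133169 -1050192/133169; -1050192/133169 1761593/133169]
step 2: y = z − H·x̄ = [1532852/133169]
step 2: S = H·P̄·Hᵀ + R = [36260437/133169]
step 2: K = P̄·Hᵀ·S⁻¹ = [-7460079/36260437; 6673762/36260437]
step 2: x' = x̄ + K·y = [24833586/36260437, -2075762/36260437]
step 2: P' = (I − K·H)·P̄ = [68550856/36260437 87906126/36260437; 87906126/36260437 145206713/36260437]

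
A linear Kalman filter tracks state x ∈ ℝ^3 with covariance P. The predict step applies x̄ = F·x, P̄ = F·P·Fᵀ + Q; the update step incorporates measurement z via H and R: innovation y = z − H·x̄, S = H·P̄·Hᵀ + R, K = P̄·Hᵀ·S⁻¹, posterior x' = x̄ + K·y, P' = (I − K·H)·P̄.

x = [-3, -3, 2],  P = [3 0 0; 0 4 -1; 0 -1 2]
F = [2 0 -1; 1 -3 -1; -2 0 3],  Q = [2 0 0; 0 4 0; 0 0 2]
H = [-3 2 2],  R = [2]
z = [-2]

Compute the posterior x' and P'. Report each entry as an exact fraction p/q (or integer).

x' = [-102/281, -529/281, 124/281]
P' = [1758/281 3514/281 -914/281; 3514/281 18669/562 -4035/281; -914/281 -4035/281 2720/281]

x̄ = F·x = [-8, 4, 12]
P̄ = F·P·Fᵀ + Q = [16 5 -18; 5 39 -3; -18 -3 32]
y = z − H·x̄ = [-58]
S = H·P̄·Hᵀ + R = [562]
K = P̄·Hᵀ·S⁻¹ = [-37/281; 57/562; 56/281]
x' = x̄ + K·y = [-102/281, -529/281, 124/281]
P' = (I − K·H)·P̄ = [1758/281 3514/281 -914/281; 3514/281 18669/562 -4035/281; -914/281 -4035/281 2720/281]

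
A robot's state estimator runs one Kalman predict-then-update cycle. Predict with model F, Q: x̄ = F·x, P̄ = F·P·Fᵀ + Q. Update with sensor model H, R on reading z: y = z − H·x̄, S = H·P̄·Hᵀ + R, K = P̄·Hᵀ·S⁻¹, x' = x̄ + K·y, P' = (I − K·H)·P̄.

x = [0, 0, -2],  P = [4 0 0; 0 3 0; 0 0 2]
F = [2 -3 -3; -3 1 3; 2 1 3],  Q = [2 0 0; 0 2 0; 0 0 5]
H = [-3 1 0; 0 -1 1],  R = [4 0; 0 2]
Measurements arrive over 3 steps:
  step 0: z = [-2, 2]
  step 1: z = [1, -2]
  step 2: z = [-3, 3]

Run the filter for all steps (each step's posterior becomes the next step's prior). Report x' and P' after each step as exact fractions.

step 0: x̄ = F·x = [6, -6, -6]
step 0: P̄ = F·P·Fᵀ + Q = [63 -51 -11; -51 59 -3; -11 -3 42]
step 0: y = z − H·x̄ = [22, 2]
step 0: S = H·P̄·Hᵀ + R = [936 -182; -182 109]
step 0: K = P̄·Hᵀ·S⁻¹ = [-944/3445 -24/265; 2956/17225 -374/1325; 573/3445 183/265]
step 0: x' = x̄ + K·y = [-722/3445, -48042/17225, -3306/3445]
step 0: P' = (I − K·H)·P̄ = [591/689 5089/3445 893/689; 5089/3445 88159/17225 15687/3445; 893/689 15687/3445 4089/689]
step 1: x̄ = F·x = [186496/17225, -86802/17225, -104852/17225]
step 1: P̄ = F·P·Fᵀ + Q = [2645596/17225 -1599602/17225 -2168402/17225; -1599602/17225 1091699/17225 1297724/17225; -2168402/17225 1297724/17225 1993699/17225]
step 1: y = z − H·x̄ = [132703/3445, -656/689]
step 1: S = H·P̄·Hᵀ + R = [1382743/689 76497/689; 76497/689 20976/689]
step 1: K = P̄·Hᵀ·S⁻¹ = [-15145024/56005385 -5515142/56005385; 10430473/56005385 -16035446/56005385; 10685463/56005385 106082387/168016155]
step 1: x' = x̄ + K·y = [28230944/56005385, 134825961/56005385, 111077731/168016155]
step 1: P' = (I − K·H)·P̄ = [6986988/11201077 44224724/56005385 6638888/11201077; 44224724/56005385 174396064/56005385 142325172/56005385; 6638888/11201077 142325172/56005385 127828058/33603231]
step 2: x̄ = F·x = [-459093726/56005385, 32242172/11201077, 60473116/11201077]
step 2: P̄ = F·P·Fᵀ + Q = [5371559104/56005385 -3373732202/56005385 -4185670262/56005385; -3373732202/56005385 2509344932/56005385 2592350282/56005385; -4185670262/56005385 2592350282/56005385 3940766827/56005385]
step 2: y = z − H·x̄ = [-1706508193/56005385, 5372287/11201077]
step 2: S = H·P̄·Hᵀ + R = [14263958324/11201077 503763906/11201077; 503763906/11201077 275484393/11201077]
step 2: K = P̄·Hᵀ·S⁻¹ = [-24599457797/91154920680 -13122944569/136732381020; 17050453519/91154920680 -38529227197/136732381020; 51990967067/273464762040 258949565659/410197143060]
step 2: x' = x̄ + K·y = [-27982126891/1367323810200, -4041988736383/1367323810200, -374832329219/4101971430600]
step 2: P' = (I − K·H)·P̄ = [140004003463/227887301700 174017432419/227887301700 390822851567/683661905100; 174017432419/227887301700 692556832447/227887301700 1692378225371/683661905100; 390822851567/683661905100 1692378225371/683661905100 7666630332703/2050985715300]

step 0: x' = [-722/3445, -48042/17225, -3306/3445], P' = [591/689 5089/3445 893/689; 5089/3445 88159/17225 15687/3445; 893/689 15687/3445 4089/689]
step 1: x' = [28230944/56005385, 134825961/56005385, 111077731/168016155], P' = [6986988/11201077 44224724/56005385 6638888/11201077; 44224724/56005385 174396064/56005385 142325172/56005385; 6638888/11201077 142325172/56005385 127828058/33603231]
step 2: x' = [-27982126891/1367323810200, -4041988736383/1367323810200, -374832329219/4101971430600], P' = [140004003463/227887301700 174017432419/227887301700 390822851567/683661905100; 174017432419/227887301700 692556832447/227887301700 1692378225371/683661905100; 390822851567/683661905100 1692378225371/683661905100 7666630332703/2050985715300]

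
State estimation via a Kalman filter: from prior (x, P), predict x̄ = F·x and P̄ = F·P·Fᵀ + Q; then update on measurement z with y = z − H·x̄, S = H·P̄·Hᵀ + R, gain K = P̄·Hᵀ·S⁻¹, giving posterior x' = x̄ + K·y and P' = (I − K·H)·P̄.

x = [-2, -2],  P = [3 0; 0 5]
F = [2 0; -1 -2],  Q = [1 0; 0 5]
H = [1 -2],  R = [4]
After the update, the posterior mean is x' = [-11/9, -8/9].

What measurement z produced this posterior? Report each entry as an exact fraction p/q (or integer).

x̄ = F·x = [-4, 6]
P̄ = F·P·Fᵀ + Q = [13 -6; -6 28]
S = H·P̄·Hᵀ + R = [153]
K = P̄·Hᵀ·S⁻¹ = [25/153; -62/153]
x' − x̄ = [25/9, -62/9] = K·y
y = (KᵀK)⁻¹·Kᵀ·(x' − x̄) = [17]
z = y + H·x̄ = [17] + [-16] = [1]

z = [1]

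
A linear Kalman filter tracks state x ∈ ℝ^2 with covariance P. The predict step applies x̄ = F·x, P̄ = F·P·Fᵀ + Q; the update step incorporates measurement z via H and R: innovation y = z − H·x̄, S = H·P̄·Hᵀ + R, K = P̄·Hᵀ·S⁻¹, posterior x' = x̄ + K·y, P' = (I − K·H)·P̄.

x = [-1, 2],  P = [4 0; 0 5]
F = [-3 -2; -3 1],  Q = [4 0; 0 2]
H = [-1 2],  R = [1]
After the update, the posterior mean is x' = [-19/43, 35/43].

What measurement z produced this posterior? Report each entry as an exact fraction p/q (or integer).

z = [2]

x̄ = F·x = [-1, 5]
P̄ = F·P·Fᵀ + Q = [60 26; 26 43]
S = H·P̄·Hᵀ + R = [129]
K = P̄·Hᵀ·S⁻¹ = [-8/129; 20/43]
x' − x̄ = [24/43, -180/43] = K·y
y = (KᵀK)⁻¹·Kᵀ·(x' − x̄) = [-9]
z = y + H·x̄ = [-9] + [11] = [2]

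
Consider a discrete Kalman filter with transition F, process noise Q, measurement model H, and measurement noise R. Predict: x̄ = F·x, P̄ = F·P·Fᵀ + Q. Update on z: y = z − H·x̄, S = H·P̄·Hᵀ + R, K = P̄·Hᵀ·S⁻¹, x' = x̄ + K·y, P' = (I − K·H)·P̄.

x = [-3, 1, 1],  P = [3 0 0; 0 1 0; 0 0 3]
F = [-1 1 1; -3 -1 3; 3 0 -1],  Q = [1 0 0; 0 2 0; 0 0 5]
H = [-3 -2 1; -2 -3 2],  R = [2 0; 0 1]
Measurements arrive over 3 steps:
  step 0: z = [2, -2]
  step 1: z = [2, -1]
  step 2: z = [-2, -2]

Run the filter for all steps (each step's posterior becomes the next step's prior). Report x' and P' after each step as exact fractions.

step 0: x' = [-10781/14585, -2658/2917, -43179/14585], P' = [9223/14585 -2253/2917 -6103/14585; -2253/2917 8428/2917 10103/2917; -6103/14585 10103/2917 72553/14585]
step 1: x' = [-4055379/6731950, -22137619/16829875, -99491651/33659750], P' = [2431547/5385560 -4512493/13463900 664103/26927800; -4512493/13463900 52959227/33659750 132729183/67319500; 664103/26927800 132729183/67319500 431698707/134639000]
step 2: x' = [32694859037/87168018716, -9611240149/21792004679, -117577082315/87168018716], P' = [78390764463/174336037432 -14330541081/43584009358 5698300879/174336037432; -14330541081/43584009358 33447552555/21792004679 83605869327/43584009358; 5698300879/174336037432 83605869327/43584009358 545960709631/174336037432]

step 0: x̄ = F·x = [5, 11, -10]
step 0: P̄ = F·P·Fᵀ + Q = [8 17 -12; 17 57 -36; -12 -36 35]
step 0: y = z − H·x̄ = [49, 61]
step 0: S = H·P̄·Hᵀ + R = [757 1029; 1029 1418]
step 0: K = P̄·Hᵀ·S⁻¹ = [-5621/14585 3143/14585; 3/2917 -572/2917; -5084/14585 5767/14585]
step 0: x' = x̄ + K·y = [-10781/14585, -2658/2917, -43179/14585]
step 0: P' = (I − K·H)·P̄ = [9223/14585 -2253/2917 -6103/14585; -2253/2917 8428/2917 10103/2917; -6103/14585 10103/2917 72553/14585]
step 1: x̄ = F·x = [-45688/14585, -83904/14585, 10836/14585]
step 1: P̄ = F·P·Fᵀ + Q = [274267/14585 363366/14585 -208944/14585; 363366/14585 546468/14585 -289592/14585; -208944/14585 -289592/14585 265103/14585]
step 1: y = z − H·x̄ = [-286538/14585, -75869/2917]
step 1: S = H·P̄·Hᵀ + R = [11720972/14585 2775414/2917; 2775414/2917 3319465/2917]
step 1: K = P̄·Hᵀ·S⁻¹ = [-1775913/5385560 2043847/13463900; -1142033/13463900 -3586033/33659750; -10917957/26927800 30190643/67319500]
step 1: x' = x̄ + K·y = [-4055379/6731950, -22137619/16829875, -99491651/33659750]
step 1: P' = (I − K·H)·P̄ = [2431547/5385560 -4512493/13463900 664103/26927800; -4512493/13463900 52959227/33659750 132729183/67319500; 664103/26927800 132729183/67319500 431698707/134639000]
step 2: x̄ = F·x = [-61744997/16829875, -19336903/3365975, 19330483/16829875]
step 2: P̄ = F·P·Fᵀ + Q = [363372213/33659750 93343437/6731950 -250403957/33659750; 93343437/6731950 29902323/1346390 -70075743/6731950; -250403957/33659750 -70075743/6731950 408017173/33659750]
step 2: y = z − H·x̄ = [-431594254/16829875, -97172851/3365975]
step 2: S = H·P̄·Hᵀ + R = [7620231856/16829875 1800482214/3365975; 1800482214/3365975 866224897/1346390]
step 2: K = P̄·Hᵀ·S⁻¹ = [-57414831931/174336037432 6645391451/43584009358; -3596358825/43584009358 -2406247257/21792004679; -69990573811/174336037432 19313596395/43584009358]
step 2: x' = x̄ + K·y = [32694859037/87168018716, -9611240149/21792004679, -117577082315/87168018716]
step 2: P' = (I − K·H)·P̄ = [78390764463/174336037432 -14330541081/43584009358 5698300879/174336037432; -14330541081/43584009358 33447552555/21792004679 83605869327/43584009358; 5698300879/174336037432 83605869327/43584009358 545960709631/174336037432]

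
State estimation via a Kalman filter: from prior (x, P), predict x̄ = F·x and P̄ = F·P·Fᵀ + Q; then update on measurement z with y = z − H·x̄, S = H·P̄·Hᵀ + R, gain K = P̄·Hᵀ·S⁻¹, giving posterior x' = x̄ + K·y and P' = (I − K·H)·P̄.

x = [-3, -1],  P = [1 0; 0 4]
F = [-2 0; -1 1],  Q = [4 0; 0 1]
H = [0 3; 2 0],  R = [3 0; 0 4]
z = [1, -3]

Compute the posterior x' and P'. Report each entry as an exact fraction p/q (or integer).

x' = [-2/3, 1/3]
P' = [140/159 2/159; 2/159 50/159]

x̄ = F·x = [6, 2]
P̄ = F·P·Fᵀ + Q = [8 2; 2 6]
y = z − H·x̄ = [-5, -15]
S = H·P̄·Hᵀ + R = [57 12; 12 36]
K = P̄·Hᵀ·S⁻¹ = [2/159 70/159; 50/159 1/159]
x' = x̄ + K·y = [-2/3, 1/3]
P' = (I − K·H)·P̄ = [140/159 2/159; 2/159 50/159]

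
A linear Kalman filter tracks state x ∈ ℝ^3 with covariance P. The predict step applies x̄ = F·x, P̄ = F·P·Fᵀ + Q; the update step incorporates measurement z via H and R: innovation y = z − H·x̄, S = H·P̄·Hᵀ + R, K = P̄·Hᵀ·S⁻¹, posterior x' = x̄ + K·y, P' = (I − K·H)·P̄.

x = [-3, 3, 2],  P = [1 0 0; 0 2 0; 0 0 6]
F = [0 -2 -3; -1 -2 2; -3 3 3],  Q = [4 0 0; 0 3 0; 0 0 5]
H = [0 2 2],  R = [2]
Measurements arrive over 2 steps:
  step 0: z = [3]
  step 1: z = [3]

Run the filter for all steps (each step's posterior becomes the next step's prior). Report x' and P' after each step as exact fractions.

step 0: x̄ = F·x = [-12, 1, 24]
step 0: P̄ = F·P·Fᵀ + Q = [66 -28 -66; -28 36 27; -66 27 86]
step 0: y = z − H·x̄ = [-47]
step 0: S = H·P̄·Hᵀ + R = [706]
step 0: K = P̄·Hᵀ·S⁻¹ = [-94/353; 63/353; 113/353]
step 0: x' = x̄ + K·y = [182/353, -2608/353, 3161/353]
step 0: P' = (I − K·H)·P̄ = [5626/353 1960/353 -2054/353; 1960/353 4770/353 -4707/353; -2054/353 -4707/353 4820/353]
step 1: x̄ = F·x = [-4267/353, 11356/353, 1113/353]
step 1: P̄ = F·P·Fᵀ + Q = [7388/353 -21496/353 -8121/353; -21496/353 98757/353 41544/353; -8121/353 41544/353 55675/353]
step 1: y = z − H·x̄ = [-23879/353]
step 1: S = H·P̄·Hᵀ + R = [950786/353]
step 1: K = P̄·Hᵀ·S⁻¹ = [-29617/475393; 140301/475393; 97219/475393]
step 1: x' = x̄ + K·y = [-3742996/475393, 5802593/475393, -5077564/475393]
step 1: P' = (I − K·H)·P̄ = [4979802/475393 -5406398/475393 5376781/475393; -5406398/475393 21472083/475393 -21331782/475393; 5376781/475393 -21331782/475393 21429001/475393]

step 0: x' = [182/353, -2608/353, 3161/353], P' = [5626/353 1960/353 -2054/353; 1960/353 4770/353 -4707/353; -2054/353 -4707/353 4820/353]
step 1: x' = [-3742996/475393, 5802593/475393, -5077564/475393], P' = [4979802/475393 -5406398/475393 5376781/475393; -5406398/475393 21472083/475393 -21331782/475393; 5376781/475393 -21331782/475393 21429001/475393]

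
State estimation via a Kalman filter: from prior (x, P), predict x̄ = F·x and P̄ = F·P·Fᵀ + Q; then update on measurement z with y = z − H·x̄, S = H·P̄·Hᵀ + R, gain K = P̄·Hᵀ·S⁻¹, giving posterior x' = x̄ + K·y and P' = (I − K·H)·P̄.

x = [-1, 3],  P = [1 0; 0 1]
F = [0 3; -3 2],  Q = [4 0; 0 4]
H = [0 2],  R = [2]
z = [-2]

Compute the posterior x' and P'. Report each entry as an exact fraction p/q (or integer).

x' = [39/7, -5/7]
P' = [383/35 6/35; 6/35 17/35]

x̄ = F·x = [9, 9]
P̄ = F·P·Fᵀ + Q = [13 6; 6 17]
y = z − H·x̄ = [-20]
S = H·P̄·Hᵀ + R = [70]
K = P̄·Hᵀ·S⁻¹ = [6/35; 17/35]
x' = x̄ + K·y = [39/7, -5/7]
P' = (I − K·H)·P̄ = [383/35 6/35; 6/35 17/35]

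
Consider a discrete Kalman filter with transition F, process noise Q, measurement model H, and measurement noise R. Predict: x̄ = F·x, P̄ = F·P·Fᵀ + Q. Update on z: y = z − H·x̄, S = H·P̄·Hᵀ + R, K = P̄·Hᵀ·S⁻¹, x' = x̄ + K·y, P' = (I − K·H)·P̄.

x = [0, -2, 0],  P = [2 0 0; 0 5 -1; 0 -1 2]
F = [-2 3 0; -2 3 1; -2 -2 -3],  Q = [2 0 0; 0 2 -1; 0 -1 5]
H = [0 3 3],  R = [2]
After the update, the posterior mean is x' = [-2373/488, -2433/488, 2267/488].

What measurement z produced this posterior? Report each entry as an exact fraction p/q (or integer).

x̄ = F·x = [-6, -6, 4]
P̄ = F·P·Fᵀ + Q = [55 50 -13; 50 51 -18; -13 -18 39]
S = H·P̄·Hᵀ + R = [488]
K = P̄·Hᵀ·S⁻¹ = [111/488; 99/488; 63/488]
x' − x̄ = [555/488, 495/488, 315/488] = K·y
y = (KᵀK)⁻¹·Kᵀ·(x' − x̄) = [5]
z = y + H·x̄ = [5] + [-6] = [-1]

z = [-1]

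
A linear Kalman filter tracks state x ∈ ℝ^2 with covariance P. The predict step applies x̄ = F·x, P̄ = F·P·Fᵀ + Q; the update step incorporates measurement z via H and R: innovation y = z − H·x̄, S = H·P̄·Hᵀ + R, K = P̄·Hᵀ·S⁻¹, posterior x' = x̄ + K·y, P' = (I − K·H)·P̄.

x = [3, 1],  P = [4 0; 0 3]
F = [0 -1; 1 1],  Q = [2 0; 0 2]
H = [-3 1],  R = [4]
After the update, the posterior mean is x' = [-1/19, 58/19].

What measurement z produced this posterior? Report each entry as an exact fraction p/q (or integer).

x̄ = F·x = [-1, 4]
P̄ = F·P·Fᵀ + Q = [5 -3; -3 9]
S = H·P̄·Hᵀ + R = [76]
K = P̄·Hᵀ·S⁻¹ = [-9/38; 9/38]
x' − x̄ = [18/19, -18/19] = K·y
y = (KᵀK)⁻¹·Kᵀ·(x' − x̄) = [-4]
z = y + H·x̄ = [-4] + [7] = [3]

z = [3]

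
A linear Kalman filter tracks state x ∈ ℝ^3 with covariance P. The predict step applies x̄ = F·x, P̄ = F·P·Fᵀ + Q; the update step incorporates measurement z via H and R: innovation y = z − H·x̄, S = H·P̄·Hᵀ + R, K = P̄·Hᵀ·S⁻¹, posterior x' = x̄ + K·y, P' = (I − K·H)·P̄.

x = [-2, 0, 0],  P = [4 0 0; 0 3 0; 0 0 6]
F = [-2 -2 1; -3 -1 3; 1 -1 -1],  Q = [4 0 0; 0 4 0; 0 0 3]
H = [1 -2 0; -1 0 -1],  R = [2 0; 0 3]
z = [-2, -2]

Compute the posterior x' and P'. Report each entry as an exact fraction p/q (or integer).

x̄ = F·x = [4, 6, -2]
P̄ = F·P·Fᵀ + Q = [38 48 -8; 48 97 -27; -8 -27 16]
y = z − H·x̄ = [6, 0]
S = H·P̄·Hᵀ + R = [236 12; 12 41]
K = P̄·Hᵀ·S⁻¹ = [-1009/4766 -1596/2383; -2867/4766 -801/2383; 991/4766 -610/2383]
x' = x̄ + K·y = [6505/2383, 5697/2383, -1793/2383]
P' = (I − K·H)·P̄ = [13413/2383 7211/2383 -8625/2383; 7211/2383 5039/2383 -4808/2383; -8625/2383 -4808/2383 10455/2383]

x' = [6505/2383, 5697/2383, -1793/2383]
P' = [13413/2383 7211/2383 -8625/2383; 7211/2383 5039/2383 -4808/2383; -8625/2383 -4808/2383 10455/2383]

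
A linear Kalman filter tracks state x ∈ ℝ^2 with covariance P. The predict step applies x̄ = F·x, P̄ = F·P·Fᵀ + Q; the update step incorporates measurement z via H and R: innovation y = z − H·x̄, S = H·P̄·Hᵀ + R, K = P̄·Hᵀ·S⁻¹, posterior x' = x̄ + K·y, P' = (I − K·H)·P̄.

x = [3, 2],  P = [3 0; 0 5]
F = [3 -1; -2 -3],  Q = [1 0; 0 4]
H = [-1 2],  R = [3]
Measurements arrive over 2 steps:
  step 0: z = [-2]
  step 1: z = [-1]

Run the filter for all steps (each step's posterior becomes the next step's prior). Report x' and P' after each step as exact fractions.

step 0: x' = [913/292, 121/292], P' = [8115/292 3999/292; 3999/292 2187/292]
step 1: x' = [69211/23065, 2601/2636], P' = [1072303/184520 1658/659; 1658/659 4777/2636]

step 0: x̄ = F·x = [7, -12]
step 0: P̄ = F·P·Fᵀ + Q = [33 -3; -3 61]
step 0: y = z − H·x̄ = [29]
step 0: S = H·P̄·Hᵀ + R = [292]
step 0: K = P̄·Hᵀ·S⁻¹ = [-39/292; 125/292]
step 0: x' = x̄ + K·y = [913/292, 121/292]
step 0: P' = (I − K·H)·P̄ = [8115/292 3999/292; 3999/292 2187/292]
step 1: x̄ = F·x = [1309/146, -2189/292]
step 1: P̄ = F·P·Fᵀ + Q = [12880/73 -35061/146; -35061/146 101299/292]
step 1: y = z − H·x̄ = [1676/73]
step 1: S = H·P̄·Hᵀ + R = [184520/73]
step 1: K = P̄·Hᵀ·S⁻¹ = [-47941/184520; 487/1318]
step 1: x' = x̄ + K·y = [69211/23065, 2601/2636]
step 1: P' = (I − K·H)·P̄ = [1072303/184520 1658/659; 1658/659 4777/2636]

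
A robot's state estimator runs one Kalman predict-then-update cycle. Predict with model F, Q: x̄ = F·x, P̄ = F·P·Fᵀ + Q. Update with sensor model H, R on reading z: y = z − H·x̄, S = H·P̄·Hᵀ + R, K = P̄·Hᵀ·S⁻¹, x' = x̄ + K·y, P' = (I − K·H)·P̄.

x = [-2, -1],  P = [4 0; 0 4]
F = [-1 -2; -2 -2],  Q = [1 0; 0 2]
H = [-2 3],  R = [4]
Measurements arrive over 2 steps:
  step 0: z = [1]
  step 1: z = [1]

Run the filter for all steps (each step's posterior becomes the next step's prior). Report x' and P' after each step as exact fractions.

step 0: x' = [77/53, 75/53], P' = [663/53 462/53; 462/53 344/53]
step 1: x' = [-3266/10377, 941/10377], P' = [83066/10377 61072/10377; 61072/10377 49076/10377]

step 0: x̄ = F·x = [4, 6]
step 0: P̄ = F·P·Fᵀ + Q = [21 24; 24 34]
step 0: y = z − H·x̄ = [-9]
step 0: S = H·P̄·Hᵀ + R = [106]
step 0: K = P̄·Hᵀ·S⁻¹ = [15/53; 27/53]
step 0: x' = x̄ + K·y = [77/53, 75/53]
step 0: P' = (I − K·H)·P̄ = [663/53 462/53; 462/53 344/53]
step 1: x̄ = F·x = [-227/53, -304/53]
step 1: P̄ = F·P·Fᵀ + Q = [3940/53 5474/53; 5474/53 7830/53]
step 1: y = z − H·x̄ = [511/53]
step 1: S = H·P̄·Hᵀ + R = [20754/53]
step 1: K = P̄·Hᵀ·S⁻¹ = [4271/10377; 6271/10377]
step 1: x' = x̄ + K·y = [-3266/10377, 941/10377]
step 1: P' = (I − K·H)·P̄ = [83066/10377 61072/10377; 61072/10377 49076/10377]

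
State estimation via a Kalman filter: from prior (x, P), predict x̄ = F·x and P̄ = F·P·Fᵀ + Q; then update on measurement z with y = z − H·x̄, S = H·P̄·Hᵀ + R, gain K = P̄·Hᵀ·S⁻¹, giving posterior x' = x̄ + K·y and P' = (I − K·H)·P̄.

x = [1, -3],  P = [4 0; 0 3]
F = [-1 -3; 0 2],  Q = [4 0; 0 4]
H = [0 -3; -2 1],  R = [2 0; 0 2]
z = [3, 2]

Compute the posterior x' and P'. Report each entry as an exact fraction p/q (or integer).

x̄ = F·x = [8, -6]
P̄ = F·P·Fᵀ + Q = [35 -18; -18 16]
y = z − H·x̄ = [-15, 24]
S = H·P̄·Hᵀ + R = [146 -156; -156 230]
K = P̄·Hᵀ·S⁻¹ = [-327/2311 -1106/2311; -732/2311 26/2311]
x' = x̄ + K·y = [-3151/2311, -2262/2311]
P' = (I − K·H)·P̄ = [1215/2311 218/2311; 218/2311 488/2311]

x' = [-3151/2311, -2262/2311]
P' = [1215/2311 218/2311; 218/2311 488/2311]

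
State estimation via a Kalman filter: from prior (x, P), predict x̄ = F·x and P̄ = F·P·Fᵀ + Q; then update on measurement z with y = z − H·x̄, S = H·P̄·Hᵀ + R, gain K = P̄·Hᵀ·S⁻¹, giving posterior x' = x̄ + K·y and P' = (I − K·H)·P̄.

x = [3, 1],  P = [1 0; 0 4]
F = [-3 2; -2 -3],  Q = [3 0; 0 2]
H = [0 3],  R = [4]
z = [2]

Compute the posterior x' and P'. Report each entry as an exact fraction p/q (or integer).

x̄ = F·x = [-7, -9]
P̄ = F·P·Fᵀ + Q = [28 -18; -18 42]
y = z − H·x̄ = [29]
S = H·P̄·Hᵀ + R = [382]
K = P̄·Hᵀ·S⁻¹ = [-27/191; 63/191]
x' = x̄ + K·y = [-2120/191, 108/191]
P' = (I − K·H)·P̄ = [3890/191 -36/191; -36/191 84/191]

x' = [-2120/191, 108/191]
P' = [3890/191 -36/191; -36/191 84/191]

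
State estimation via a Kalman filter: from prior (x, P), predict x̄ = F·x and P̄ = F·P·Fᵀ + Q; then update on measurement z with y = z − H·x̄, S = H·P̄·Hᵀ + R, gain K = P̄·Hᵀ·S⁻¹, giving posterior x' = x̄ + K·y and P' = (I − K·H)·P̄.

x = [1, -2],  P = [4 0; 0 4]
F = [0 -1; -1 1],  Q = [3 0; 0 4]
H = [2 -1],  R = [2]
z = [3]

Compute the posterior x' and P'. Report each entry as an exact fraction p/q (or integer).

x' = [22/29, -47/29]
P' = [41/29 64/29; 64/29 148/29]

x̄ = F·x = [2, -3]
P̄ = F·P·Fᵀ + Q = [7 -4; -4 12]
y = z − H·x̄ = [-4]
S = H·P̄·Hᵀ + R = [58]
K = P̄·Hᵀ·S⁻¹ = [9/29; -10/29]
x' = x̄ + K·y = [22/29, -47/29]
P' = (I − K·H)·P̄ = [41/29 64/29; 64/29 148/29]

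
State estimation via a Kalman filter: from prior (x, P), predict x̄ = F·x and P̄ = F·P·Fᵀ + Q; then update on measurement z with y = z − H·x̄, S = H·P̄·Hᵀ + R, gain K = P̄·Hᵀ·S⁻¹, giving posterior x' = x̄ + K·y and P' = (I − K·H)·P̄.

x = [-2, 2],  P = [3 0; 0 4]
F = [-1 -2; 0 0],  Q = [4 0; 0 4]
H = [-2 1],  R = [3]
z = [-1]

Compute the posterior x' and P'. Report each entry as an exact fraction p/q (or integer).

x̄ = F·x = [-2, 0]
P̄ = F·P·Fᵀ + Q = [23 0; 0 4]
y = z − H·x̄ = [-5]
S = H·P̄·Hᵀ + R = [99]
K = P̄·Hᵀ·S⁻¹ = [-46/99; 4/99]
x' = x̄ + K·y = [32/99, -20/99]
P' = (I − K·H)·P̄ = [161/99 184/99; 184/99 380/99]

x' = [32/99, -20/99]
P' = [161/99 184/99; 184/99 380/99]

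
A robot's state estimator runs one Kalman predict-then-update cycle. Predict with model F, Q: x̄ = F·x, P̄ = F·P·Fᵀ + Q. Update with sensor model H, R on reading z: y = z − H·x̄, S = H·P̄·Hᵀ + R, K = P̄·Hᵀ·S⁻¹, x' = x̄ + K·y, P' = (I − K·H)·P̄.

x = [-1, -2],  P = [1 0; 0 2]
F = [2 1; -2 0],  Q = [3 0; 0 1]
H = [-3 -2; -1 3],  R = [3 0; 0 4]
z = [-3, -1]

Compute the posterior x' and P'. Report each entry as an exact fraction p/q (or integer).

x' = [3206/3967, 201/3967]
P' = [1355/3967 -483/3967; -483/3967 1191/3967]

x̄ = F·x = [-4, 2]
P̄ = F·P·Fᵀ + Q = [9 -4; -4 5]
y = z − H·x̄ = [-11, -11]
S = H·P̄·Hᵀ + R = [56 25; 25 82]
K = P̄·Hᵀ·S⁻¹ = [-1033/3967 -701/3967; -311/3967 1014/3967]
x' = x̄ + K·y = [3206/3967, 201/3967]
P' = (I − K·H)·P̄ = [1355/3967 -483/3967; -483/3967 1191/3967]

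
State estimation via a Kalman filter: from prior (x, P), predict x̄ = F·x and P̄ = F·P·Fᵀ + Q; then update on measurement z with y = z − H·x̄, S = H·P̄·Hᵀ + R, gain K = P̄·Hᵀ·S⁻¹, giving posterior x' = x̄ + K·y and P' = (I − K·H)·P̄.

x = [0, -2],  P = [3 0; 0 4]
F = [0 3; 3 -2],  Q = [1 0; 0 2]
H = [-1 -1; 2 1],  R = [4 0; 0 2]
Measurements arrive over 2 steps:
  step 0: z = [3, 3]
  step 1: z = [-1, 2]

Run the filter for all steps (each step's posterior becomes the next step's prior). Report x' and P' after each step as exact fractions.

step 0: x' = [5924/1553, -8119/1553], P' = [6830/1553 -11082/1553; -11082/1553 19962/1553]
step 1: x' = [-152237/945433, 1996870/945433], P' = [4752032/945433 -7590020/945433; -7590020/945433 13191196/945433]

step 0: x̄ = F·x = [-6, 4]
step 0: P̄ = F·P·Fᵀ + Q = [37 -24; -24 45]
step 0: y = z − H·x̄ = [1, 11]
step 0: S = H·P̄·Hᵀ + R = [38 -47; -47 99]
step 0: K = P̄·Hᵀ·S⁻¹ = [1063/1553 1289/1553; -2220/1553 -1101/1553]
step 0: x' = x̄ + K·y = [5924/1553, -8119/1553]
step 0: P' = (I − K·H)·P̄ = [6830/1553 -11082/1553; -11082/1553 19962/1553]
step 1: x̄ = F·x = [-24357/1553, 34010/1553]
step 1: P̄ = F·P·Fᵀ + Q = [181211/1553 -219510/1553; -219510/1553 277408/1553]
step 1: y = z − H·x̄ = [8100/1553, 17810/1553]
step 1: S = H·P̄·Hᵀ + R = [25811/1553 18700/1553; 18700/1553 127318/1553]
step 1: K = P̄·Hᵀ·S⁻¹ = [709497/945433 957022/945433; -1400294/945433 -994422/945433]
step 1: x' = x̄ + K·y = [-152237/945433, 1996870/945433]
step 1: P' = (I − K·H)·P̄ = [4752032/945433 -7590020/945433; -7590020/945433 13191196/945433]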